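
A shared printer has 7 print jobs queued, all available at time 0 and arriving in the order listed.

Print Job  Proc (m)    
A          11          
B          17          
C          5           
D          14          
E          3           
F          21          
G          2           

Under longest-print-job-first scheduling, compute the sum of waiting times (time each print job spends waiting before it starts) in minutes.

313

LPT (decreasing processing time): F B D A C E G.
F: waits 0, runs 0→21
B: waits 21, runs 21→38
D: waits 38, runs 38→52
A: waits 52, runs 52→63
C: waits 63, runs 63→68
E: waits 68, runs 68→71
G: waits 71, runs 71→73
Sum = 0+21+38+52+63+68+71 = 313.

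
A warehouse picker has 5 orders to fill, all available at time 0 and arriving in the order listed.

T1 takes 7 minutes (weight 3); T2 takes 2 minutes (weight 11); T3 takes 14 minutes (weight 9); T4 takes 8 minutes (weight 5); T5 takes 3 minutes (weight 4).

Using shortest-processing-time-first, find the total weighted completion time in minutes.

SPT (increasing processing time): T2 T5 T1 T4 T3.
T2: finishes 2, weight 11, w·C = 22
T5: finishes 5, weight 4, w·C = 20
T1: finishes 12, weight 3, w·C = 36
T4: finishes 20, weight 5, w·C = 100
T3: finishes 34, weight 9, w·C = 306
Sum = 22+20+36+100+306 = 484.

484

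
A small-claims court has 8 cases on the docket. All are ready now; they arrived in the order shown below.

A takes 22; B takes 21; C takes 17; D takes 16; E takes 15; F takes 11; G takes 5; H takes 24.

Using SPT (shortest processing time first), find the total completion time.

SPT (increasing processing time): G F E D C B A H.
G: 0→5
F: 5→16
E: 16→31
D: 31→47
C: 47→64
B: 64→85
A: 85→107
H: 107→131
Sum = 5+16+31+47+64+85+107+131 = 486.

486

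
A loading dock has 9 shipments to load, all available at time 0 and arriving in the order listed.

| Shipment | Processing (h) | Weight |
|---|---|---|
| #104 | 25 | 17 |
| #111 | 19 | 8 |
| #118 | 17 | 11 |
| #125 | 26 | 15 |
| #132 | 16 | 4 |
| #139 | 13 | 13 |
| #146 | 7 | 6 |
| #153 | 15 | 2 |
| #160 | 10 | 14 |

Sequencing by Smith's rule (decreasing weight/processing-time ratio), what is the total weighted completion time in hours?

5580

WSPT (decreasing weight/processing-time ratio): #160 #139 #146 #104 #118 #125 #111 #132 #153.
#160: finishes 10, weight 14, w·C = 140
#139: finishes 23, weight 13, w·C = 299
#146: finishes 30, weight 6, w·C = 180
#104: finishes 55, weight 17, w·C = 935
#118: finishes 72, weight 11, w·C = 792
#125: finishes 98, weight 15, w·C = 1470
#111: finishes 117, weight 8, w·C = 936
#132: finishes 133, weight 4, w·C = 532
#153: finishes 148, weight 2, w·C = 296
Sum = 140+299+180+935+792+1470+936+532+296 = 5580.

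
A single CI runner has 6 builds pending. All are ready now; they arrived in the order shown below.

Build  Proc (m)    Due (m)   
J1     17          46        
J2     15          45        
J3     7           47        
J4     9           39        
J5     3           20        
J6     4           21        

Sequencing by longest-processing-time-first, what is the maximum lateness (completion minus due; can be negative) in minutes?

LPT (decreasing processing time): J1 J2 J4 J3 J6 J5.
J1: 0→17, due 46, lateness -29
J2: 17→32, due 45, lateness -13
J4: 32→41, due 39, lateness 2
J3: 41→48, due 47, lateness 1
J6: 48→52, due 21, lateness 31
J5: 52→55, due 20, lateness 35
Maximum = 35.

35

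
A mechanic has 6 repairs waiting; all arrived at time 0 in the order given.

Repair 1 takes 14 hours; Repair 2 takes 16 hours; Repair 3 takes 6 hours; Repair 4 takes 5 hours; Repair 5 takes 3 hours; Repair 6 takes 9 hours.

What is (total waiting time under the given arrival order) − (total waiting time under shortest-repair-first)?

80

FIFO (arrival order): Repair 1 Repair 2 Repair 3 Repair 4 Repair 5 Repair 6.
Repair 1: waits 0, runs 0→14
Repair 2: waits 14, runs 14→30
Repair 3: waits 30, runs 30→36
Repair 4: waits 36, runs 36→41
Repair 5: waits 41, runs 41→44
Repair 6: waits 44, runs 44→53
Sum = 0+14+30+36+41+44 = 165.
SPT (increasing processing time): Repair 5 Repair 4 Repair 3 Repair 6 Repair 1 Repair 2.
Repair 5: waits 0, runs 0→3
Repair 4: waits 3, runs 3→8
Repair 3: waits 8, runs 8→14
Repair 6: waits 14, runs 14→23
Repair 1: waits 23, runs 23→37
Repair 2: waits 37, runs 37→53
Sum = 0+3+8+14+23+37 = 85.
Difference = 165 − 85 = 80.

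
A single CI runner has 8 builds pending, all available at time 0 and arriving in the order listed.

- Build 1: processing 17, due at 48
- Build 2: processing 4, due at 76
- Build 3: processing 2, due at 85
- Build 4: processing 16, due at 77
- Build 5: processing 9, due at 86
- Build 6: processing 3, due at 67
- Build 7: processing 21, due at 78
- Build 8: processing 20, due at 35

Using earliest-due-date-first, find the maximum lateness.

6

EDD (increasing due date): Build 8 Build 1 Build 6 Build 2 Build 4 Build 7 Build 3 Build 5.
Build 8: 0→20, due 35, lateness -15
Build 1: 20→37, due 48, lateness -11
Build 6: 37→40, due 67, lateness -27
Build 2: 40→44, due 76, lateness -32
Build 4: 44→60, due 77, lateness -17
Build 7: 60→81, due 78, lateness 3
Build 3: 81→83, due 85, lateness -2
Build 5: 83→92, due 86, lateness 6
Maximum = 6.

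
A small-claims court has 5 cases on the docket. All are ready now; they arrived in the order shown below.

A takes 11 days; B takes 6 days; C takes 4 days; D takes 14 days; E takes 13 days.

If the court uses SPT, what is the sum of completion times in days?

SPT (increasing processing time): C B A E D.
C: 0→4
B: 4→10
A: 10→21
E: 21→34
D: 34→48
Sum = 4+10+21+34+48 = 117.

117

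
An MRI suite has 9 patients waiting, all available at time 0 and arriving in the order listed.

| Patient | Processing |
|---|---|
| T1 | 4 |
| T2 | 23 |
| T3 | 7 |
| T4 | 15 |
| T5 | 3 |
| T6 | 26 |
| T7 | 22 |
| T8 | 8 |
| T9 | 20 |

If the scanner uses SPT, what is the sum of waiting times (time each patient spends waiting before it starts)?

321

SPT (increasing processing time): T5 T1 T3 T8 T4 T9 T7 T2 T6.
T5: waits 0, runs 0→3
T1: waits 3, runs 3→7
T3: waits 7, runs 7→14
T8: waits 14, runs 14→22
T4: waits 22, runs 22→37
T9: waits 37, runs 37→57
T7: waits 57, runs 57→79
T2: waits 79, runs 79→102
T6: waits 102, runs 102→128
Sum = 0+3+7+14+22+37+57+79+102 = 321.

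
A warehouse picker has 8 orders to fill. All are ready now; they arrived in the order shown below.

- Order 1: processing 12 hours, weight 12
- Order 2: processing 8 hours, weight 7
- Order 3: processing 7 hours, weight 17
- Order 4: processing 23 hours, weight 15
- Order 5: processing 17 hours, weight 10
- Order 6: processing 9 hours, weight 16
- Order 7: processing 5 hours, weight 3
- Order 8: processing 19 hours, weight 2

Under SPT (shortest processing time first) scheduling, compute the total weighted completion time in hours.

3549

SPT (increasing processing time): Order 7 Order 3 Order 2 Order 6 Order 1 Order 5 Order 8 Order 4.
Order 7: finishes 5, weight 3, w·C = 15
Order 3: finishes 12, weight 17, w·C = 204
Order 2: finishes 20, weight 7, w·C = 140
Order 6: finishes 29, weight 16, w·C = 464
Order 1: finishes 41, weight 12, w·C = 492
Order 5: finishes 58, weight 10, w·C = 580
Order 8: finishes 77, weight 2, w·C = 154
Order 4: finishes 100, weight 15, w·C = 1500
Sum = 15+204+140+464+492+580+154+1500 = 3549.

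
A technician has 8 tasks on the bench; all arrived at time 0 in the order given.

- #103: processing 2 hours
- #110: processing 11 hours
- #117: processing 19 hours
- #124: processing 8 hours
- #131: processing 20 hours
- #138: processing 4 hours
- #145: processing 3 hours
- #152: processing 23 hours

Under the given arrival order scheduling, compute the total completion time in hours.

368

FIFO (arrival order): #103 #110 #117 #124 #131 #138 #145 #152.
#103: 0→2
#110: 2→13
#117: 13→32
#124: 32→40
#131: 40→60
#138: 60→64
#145: 64→67
#152: 67→90
Sum = 2+13+32+40+60+64+67+90 = 368.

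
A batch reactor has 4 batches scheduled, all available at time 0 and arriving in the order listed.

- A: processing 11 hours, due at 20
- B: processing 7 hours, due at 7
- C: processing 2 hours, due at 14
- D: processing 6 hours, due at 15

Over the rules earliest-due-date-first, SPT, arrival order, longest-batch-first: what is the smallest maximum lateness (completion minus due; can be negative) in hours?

6

EDD (increasing due date): B C D A.
B: 0→7, due 7, lateness 0
C: 7→9, due 14, lateness -5
D: 9→15, due 15, lateness 0
A: 15→26, due 20, lateness 6
Maximum = 6.
SPT (increasing processing time): C D B A.
C: 0→2, due 14, lateness -12
D: 2→8, due 15, lateness -7
B: 8→15, due 7, lateness 8
A: 15→26, due 20, lateness 6
Maximum = 8.
FIFO (arrival order): A B C D.
A: 0→11, due 20, lateness -9
B: 11→18, due 7, lateness 11
C: 18→20, due 14, lateness 6
D: 20→26, due 15, lateness 11
Maximum = 11.
LPT (decreasing processing time): A B D C.
A: 0→11, due 20, lateness -9
B: 11→18, due 7, lateness 11
D: 18→24, due 15, lateness 9
C: 24→26, due 14, lateness 12
Maximum = 12.
EDD 6, SPT 8, FIFO 11, LPT 12 → minimum 6.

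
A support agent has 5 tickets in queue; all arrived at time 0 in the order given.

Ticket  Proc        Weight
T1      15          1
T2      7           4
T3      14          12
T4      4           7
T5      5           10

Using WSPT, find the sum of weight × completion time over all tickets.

554

WSPT (decreasing weight/processing-time ratio): T5 T4 T3 T2 T1.
T5: finishes 5, weight 10, w·C = 50
T4: finishes 9, weight 7, w·C = 63
T3: finishes 23, weight 12, w·C = 276
T2: finishes 30, weight 4, w·C = 120
T1: finishes 45, weight 1, w·C = 45
Sum = 50+63+276+120+45 = 554.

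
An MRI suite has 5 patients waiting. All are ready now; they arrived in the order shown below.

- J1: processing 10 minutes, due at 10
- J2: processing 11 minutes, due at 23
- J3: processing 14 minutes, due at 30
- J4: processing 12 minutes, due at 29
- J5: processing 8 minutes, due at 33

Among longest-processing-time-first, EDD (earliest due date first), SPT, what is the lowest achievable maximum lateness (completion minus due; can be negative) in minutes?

LPT (decreasing processing time): J3 J4 J2 J1 J5.
J3: 0→14, due 30, lateness -16
J4: 14→26, due 29, lateness -3
J2: 26→37, due 23, lateness 14
J1: 37→47, due 10, lateness 37
J5: 47→55, due 33, lateness 22
Maximum = 37.
EDD (increasing due date): J1 J2 J4 J3 J5.
J1: 0→10, due 10, lateness 0
J2: 10→21, due 23, lateness -2
J4: 21→33, due 29, lateness 4
J3: 33→47, due 30, lateness 17
J5: 47→55, due 33, lateness 22
Maximum = 22.
SPT (increasing processing time): J5 J1 J2 J4 J3.
J5: 0→8, due 33, lateness -25
J1: 8→18, due 10, lateness 8
J2: 18→29, due 23, lateness 6
J4: 29→41, due 29, lateness 12
J3: 41→55, due 30, lateness 25
Maximum = 25.
LPT 37, EDD 22, SPT 25 → minimum 22.

22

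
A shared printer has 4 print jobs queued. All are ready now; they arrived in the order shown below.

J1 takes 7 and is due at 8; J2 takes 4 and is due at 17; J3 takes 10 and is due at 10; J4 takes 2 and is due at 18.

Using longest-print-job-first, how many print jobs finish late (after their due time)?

3

LPT (decreasing processing time): J3 J1 J2 J4.
J3: 0→10, due 10, tardiness 0
J1: 10→17, due 8, tardiness 9
J2: 17→21, due 17, tardiness 4
J4: 21→23, due 18, tardiness 5
Late print jobs: 3.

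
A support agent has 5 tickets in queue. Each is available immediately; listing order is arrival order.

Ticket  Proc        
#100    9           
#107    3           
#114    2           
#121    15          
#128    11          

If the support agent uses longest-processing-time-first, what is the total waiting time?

LPT (decreasing processing time): #121 #128 #100 #107 #114.
#121: waits 0, runs 0→15
#128: waits 15, runs 15→26
#100: waits 26, runs 26→35
#107: waits 35, runs 35→38
#114: waits 38, runs 38→40
Sum = 0+15+26+35+38 = 114.

114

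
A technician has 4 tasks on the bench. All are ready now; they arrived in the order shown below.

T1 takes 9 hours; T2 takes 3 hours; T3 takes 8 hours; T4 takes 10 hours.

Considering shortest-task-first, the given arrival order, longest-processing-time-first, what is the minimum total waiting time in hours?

SPT (increasing processing time): T2 T3 T1 T4.
T2: waits 0, runs 0→3
T3: waits 3, runs 3→11
T1: waits 11, runs 11→20
T4: waits 20, runs 20→30
Sum = 0+3+11+20 = 34.
FIFO (arrival order): T1 T2 T3 T4.
T1: waits 0, runs 0→9
T2: waits 9, runs 9→12
T3: waits 12, runs 12→20
T4: waits 20, runs 20→30
Sum = 0+9+12+20 = 41.
LPT (decreasing processing time): T4 T1 T3 T2.
T4: waits 0, runs 0→10
T1: waits 10, runs 10→19
T3: waits 19, runs 19→27
T2: waits 27, runs 27→30
Sum = 0+10+19+27 = 56.
SPT 34, FIFO 41, LPT 56 → minimum 34.

34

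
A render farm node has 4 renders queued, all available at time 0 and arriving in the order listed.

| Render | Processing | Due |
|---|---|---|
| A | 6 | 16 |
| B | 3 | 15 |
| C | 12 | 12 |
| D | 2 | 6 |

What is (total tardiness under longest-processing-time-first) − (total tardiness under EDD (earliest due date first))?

LPT (decreasing processing time): C A B D.
C: 0→12, due 12, tardiness 0
A: 12→18, due 16, tardiness 2
B: 18→21, due 15, tardiness 6
D: 21→23, due 6, tardiness 17
Sum = 0+2+6+17 = 25.
EDD (increasing due date): D C B A.
D: 0→2, due 6, tardiness 0
C: 2→14, due 12, tardiness 2
B: 14→17, due 15, tardiness 2
A: 17→23, due 16, tardiness 7
Sum = 0+2+2+7 = 11.
Difference = 25 − 11 = 14.

14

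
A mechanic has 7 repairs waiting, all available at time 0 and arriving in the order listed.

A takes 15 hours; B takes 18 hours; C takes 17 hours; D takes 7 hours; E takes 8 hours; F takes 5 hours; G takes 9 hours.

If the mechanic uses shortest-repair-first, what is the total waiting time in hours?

SPT (increasing processing time): F D E G A C B.
F: waits 0, runs 0→5
D: waits 5, runs 5→12
E: waits 12, runs 12→20
G: waits 20, runs 20→29
A: waits 29, runs 29→44
C: waits 44, runs 44→61
B: waits 61, runs 61→79
Sum = 0+5+12+20+29+44+61 = 171.

171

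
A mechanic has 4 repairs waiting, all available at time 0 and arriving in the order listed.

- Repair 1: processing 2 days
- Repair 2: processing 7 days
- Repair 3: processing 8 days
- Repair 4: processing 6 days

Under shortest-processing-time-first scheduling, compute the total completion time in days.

48

SPT (increasing processing time): Repair 1 Repair 4 Repair 2 Repair 3.
Repair 1: 0→2
Repair 4: 2→8
Repair 2: 8→15
Repair 3: 15→23
Sum = 2+8+15+23 = 48.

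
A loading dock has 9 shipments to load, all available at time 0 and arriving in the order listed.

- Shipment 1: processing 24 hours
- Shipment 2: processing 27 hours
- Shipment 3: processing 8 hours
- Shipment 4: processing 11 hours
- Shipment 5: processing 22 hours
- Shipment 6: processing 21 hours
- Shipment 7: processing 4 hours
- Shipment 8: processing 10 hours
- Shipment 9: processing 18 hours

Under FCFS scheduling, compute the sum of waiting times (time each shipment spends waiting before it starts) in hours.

FIFO (arrival order): Shipment 1 Shipment 2 Shipment 3 Shipment 4 Shipment 5 Shipment 6 Shipment 7 Shipment 8 Shipment 9.
Shipment 1: waits 0, runs 0→24
Shipment 2: waits 24, runs 24→51
Shipment 3: waits 51, runs 51→59
Shipment 4: waits 59, runs 59→70
Shipment 5: waits 70, runs 70→92
Shipment 6: waits 92, runs 92→113
Shipment 7: waits 113, runs 113→117
Shipment 8: waits 117, runs 117→127
Shipment 9: waits 127, runs 127→145
Sum = 0+24+51+59+70+92+113+117+127 = 653.

653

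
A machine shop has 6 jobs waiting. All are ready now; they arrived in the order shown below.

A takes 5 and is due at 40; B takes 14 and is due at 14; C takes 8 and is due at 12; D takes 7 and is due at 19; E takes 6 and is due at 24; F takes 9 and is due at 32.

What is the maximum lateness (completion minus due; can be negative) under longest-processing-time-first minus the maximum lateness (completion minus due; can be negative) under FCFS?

LPT (decreasing processing time): B F C D E A.
B: 0→14, due 14, lateness 0
F: 14→23, due 32, lateness -9
C: 23→31, due 12, lateness 19
D: 31→38, due 19, lateness 19
E: 38→44, due 24, lateness 20
A: 44→49, due 40, lateness 9
Maximum = 20.
FIFO (arrival order): A B C D E F.
A: 0→5, due 40, lateness -35
B: 5→19, due 14, lateness 5
C: 19→27, due 12, lateness 15
D: 27→34, due 19, lateness 15
E: 34→40, due 24, lateness 16
F: 40→49, due 32, lateness 17
Maximum = 17.
Difference = 20 − 17 = 3.

3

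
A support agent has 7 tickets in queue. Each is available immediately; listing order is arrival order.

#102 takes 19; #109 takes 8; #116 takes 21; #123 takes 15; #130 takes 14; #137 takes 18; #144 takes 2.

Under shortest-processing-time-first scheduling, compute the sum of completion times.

305

SPT (increasing processing time): #144 #109 #130 #123 #137 #102 #116.
#144: 0→2
#109: 2→10
#130: 10→24
#123: 24→39
#137: 39→57
#102: 57→76
#116: 76→97
Sum = 2+10+24+39+57+76+97 = 305.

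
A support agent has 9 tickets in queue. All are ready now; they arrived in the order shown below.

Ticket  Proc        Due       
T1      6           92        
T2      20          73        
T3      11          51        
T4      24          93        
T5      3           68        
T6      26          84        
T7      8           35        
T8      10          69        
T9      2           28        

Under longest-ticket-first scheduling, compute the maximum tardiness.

LPT (decreasing processing time): T6 T4 T2 T3 T8 T7 T1 T5 T9.
T6: 0→26, due 84, tardiness 0
T4: 26→50, due 93, tardiness 0
T2: 50→70, due 73, tardiness 0
T3: 70→81, due 51, tardiness 30
T8: 81→91, due 69, tardiness 22
T7: 91→99, due 35, tardiness 64
T1: 99→105, due 92, tardiness 13
T5: 105→108, due 68, tardiness 40
T9: 108→110, due 28, tardiness 82
Maximum = 82.

82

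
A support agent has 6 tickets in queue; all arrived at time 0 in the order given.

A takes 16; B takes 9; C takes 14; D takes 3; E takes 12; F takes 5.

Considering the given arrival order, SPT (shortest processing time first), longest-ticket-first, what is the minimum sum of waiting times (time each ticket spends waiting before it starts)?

100

FIFO (arrival order): A B C D E F.
A: waits 0, runs 0→16
B: waits 16, runs 16→25
C: waits 25, runs 25→39
D: waits 39, runs 39→42
E: waits 42, runs 42→54
F: waits 54, runs 54→59
Sum = 0+16+25+39+42+54 = 176.
SPT (increasing processing time): D F B E C A.
D: waits 0, runs 0→3
F: waits 3, runs 3→8
B: waits 8, runs 8→17
E: waits 17, runs 17→29
C: waits 29, runs 29→43
A: waits 43, runs 43→59
Sum = 0+3+8+17+29+43 = 100.
LPT (decreasing processing time): A C E B F D.
A: waits 0, runs 0→16
C: waits 16, runs 16→30
E: waits 30, runs 30→42
B: waits 42, runs 42→51
F: waits 51, runs 51→56
D: waits 56, runs 56→59
Sum = 0+16+30+42+51+56 = 195.
FIFO 176, SPT 100, LPT 195 → minimum 100.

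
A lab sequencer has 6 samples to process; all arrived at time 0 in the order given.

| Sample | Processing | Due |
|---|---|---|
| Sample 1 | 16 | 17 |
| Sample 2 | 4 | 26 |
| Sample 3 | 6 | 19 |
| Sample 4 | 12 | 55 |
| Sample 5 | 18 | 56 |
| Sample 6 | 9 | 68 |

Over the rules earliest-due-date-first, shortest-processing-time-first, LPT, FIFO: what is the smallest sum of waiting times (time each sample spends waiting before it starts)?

EDD (increasing due date): Sample 1 Sample 3 Sample 2 Sample 4 Sample 5 Sample 6.
Sample 1: waits 0, runs 0→16
Sample 3: waits 16, runs 16→22
Sample 2: waits 22, runs 22→26
Sample 4: waits 26, runs 26→38
Sample 5: waits 38, runs 38→56
Sample 6: waits 56, runs 56→65
Sum = 0+16+22+26+38+56 = 158.
SPT (increasing processing time): Sample 2 Sample 3 Sample 6 Sample 4 Sample 1 Sample 5.
Sample 2: waits 0, runs 0→4
Sample 3: waits 4, runs 4→10
Sample 6: waits 10, runs 10→19
Sample 4: waits 19, runs 19→31
Sample 1: waits 31, runs 31→47
Sample 5: waits 47, runs 47→65
Sum = 0+4+10+19+31+47 = 111.
LPT (decreasing processing time): Sample 5 Sample 1 Sample 4 Sample 6 Sample 3 Sample 2.
Sample 5: waits 0, runs 0→18
Sample 1: waits 18, runs 18→34
Sample 4: waits 34, runs 34→46
Sample 6: waits 46, runs 46→55
Sample 3: waits 55, runs 55→61
Sample 2: waits 61, runs 61→65
Sum = 0+18+34+46+55+61 = 214.
FIFO (arrival order): Sample 1 Sample 2 Sample 3 Sample 4 Sample 5 Sample 6.
Sample 1: waits 0, runs 0→16
Sample 2: waits 16, runs 16→20
Sample 3: waits 20, runs 20→26
Sample 4: waits 26, runs 26→38
Sample 5: waits 38, runs 38→56
Sample 6: waits 56, runs 56→65
Sum = 0+16+20+26+38+56 = 156.
EDD 158, SPT 111, LPT 214, FIFO 156 → minimum 111.

111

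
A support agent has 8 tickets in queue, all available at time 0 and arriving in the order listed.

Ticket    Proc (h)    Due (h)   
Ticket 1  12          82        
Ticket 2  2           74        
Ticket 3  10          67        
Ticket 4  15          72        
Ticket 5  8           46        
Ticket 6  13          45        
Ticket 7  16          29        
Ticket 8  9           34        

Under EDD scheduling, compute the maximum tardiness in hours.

3

EDD (increasing due date): Ticket 7 Ticket 8 Ticket 6 Ticket 5 Ticket 3 Ticket 4 Ticket 2 Ticket 1.
Ticket 7: 0→16, due 29, tardiness 0
Ticket 8: 16→25, due 34, tardiness 0
Ticket 6: 25→38, due 45, tardiness 0
Ticket 5: 38→46, due 46, tardiness 0
Ticket 3: 46→56, due 67, tardiness 0
Ticket 4: 56→71, due 72, tardiness 0
Ticket 2: 71→73, due 74, tardiness 0
Ticket 1: 73→85, due 82, tardiness 3
Maximum = 3.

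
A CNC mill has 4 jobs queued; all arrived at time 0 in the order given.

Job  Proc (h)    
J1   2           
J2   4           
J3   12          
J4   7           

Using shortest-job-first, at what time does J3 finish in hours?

SPT (increasing processing time): J1 J2 J4 J3.
J1: 0→2
J2: 2→6
J4: 6→13
J3: 13→25

25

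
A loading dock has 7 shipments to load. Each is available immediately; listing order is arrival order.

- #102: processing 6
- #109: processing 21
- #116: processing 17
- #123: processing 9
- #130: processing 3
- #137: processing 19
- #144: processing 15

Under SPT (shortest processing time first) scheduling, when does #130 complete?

SPT (increasing processing time): #130 #102 #123 #144 #116 #137 #109.
#130: 0→3

3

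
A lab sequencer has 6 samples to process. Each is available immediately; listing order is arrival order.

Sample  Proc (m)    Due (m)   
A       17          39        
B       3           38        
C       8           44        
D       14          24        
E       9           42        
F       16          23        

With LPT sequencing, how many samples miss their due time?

5

LPT (decreasing processing time): A F D E C B.
A: 0→17, due 39, tardiness 0
F: 17→33, due 23, tardiness 10
D: 33→47, due 24, tardiness 23
E: 47→56, due 42, tardiness 14
C: 56→64, due 44, tardiness 20
B: 64→67, due 38, tardiness 29
Late samples: 5.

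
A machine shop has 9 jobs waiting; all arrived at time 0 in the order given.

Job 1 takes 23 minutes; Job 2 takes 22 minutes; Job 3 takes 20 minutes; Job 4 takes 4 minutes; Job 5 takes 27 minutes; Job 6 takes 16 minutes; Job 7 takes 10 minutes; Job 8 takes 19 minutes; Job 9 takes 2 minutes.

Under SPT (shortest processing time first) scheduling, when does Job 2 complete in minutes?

SPT (increasing processing time): Job 9 Job 4 Job 7 Job 6 Job 8 Job 3 Job 2 Job 1 Job 5.
Job 9: 0→2
Job 4: 2→6
Job 7: 6→16
Job 6: 16→32
Job 8: 32→51
Job 3: 51→71
Job 2: 71→93

93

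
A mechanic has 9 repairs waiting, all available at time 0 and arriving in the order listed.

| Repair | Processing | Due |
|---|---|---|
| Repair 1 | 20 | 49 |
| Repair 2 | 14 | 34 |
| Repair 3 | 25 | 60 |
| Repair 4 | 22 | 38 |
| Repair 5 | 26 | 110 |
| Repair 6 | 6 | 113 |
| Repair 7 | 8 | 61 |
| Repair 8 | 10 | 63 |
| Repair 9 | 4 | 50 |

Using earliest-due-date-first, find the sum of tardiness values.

155

EDD (increasing due date): Repair 2 Repair 4 Repair 1 Repair 9 Repair 3 Repair 7 Repair 8 Repair 5 Repair 6.
Repair 2: 0→14, due 34, tardiness 0
Repair 4: 14→36, due 38, tardiness 0
Repair 1: 36→56, due 49, tardiness 7
Repair 9: 56→60, due 50, tardiness 10
Repair 3: 60→85, due 60, tardiness 25
Repair 7: 85→93, due 61, tardiness 32
Repair 8: 93→103, due 63, tardiness 40
Repair 5: 103→129, due 110, tardiness 19
Repair 6: 129→135, due 113, tardiness 22
Sum = 0+0+7+10+25+32+40+19+22 = 155.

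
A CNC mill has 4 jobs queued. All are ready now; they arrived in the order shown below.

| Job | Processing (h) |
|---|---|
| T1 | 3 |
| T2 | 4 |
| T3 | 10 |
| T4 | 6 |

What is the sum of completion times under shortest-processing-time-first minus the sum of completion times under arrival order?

SPT (increasing processing time): T1 T2 T4 T3.
T1: 0→3
T2: 3→7
T4: 7→13
T3: 13→23
Sum = 3+7+13+23 = 46.
FIFO (arrival order): T1 T2 T3 T4.
T1: 0→3
T2: 3→7
T3: 7→17
T4: 17→23
Sum = 3+7+17+23 = 50.
Difference = 46 − 50 = -4.

-4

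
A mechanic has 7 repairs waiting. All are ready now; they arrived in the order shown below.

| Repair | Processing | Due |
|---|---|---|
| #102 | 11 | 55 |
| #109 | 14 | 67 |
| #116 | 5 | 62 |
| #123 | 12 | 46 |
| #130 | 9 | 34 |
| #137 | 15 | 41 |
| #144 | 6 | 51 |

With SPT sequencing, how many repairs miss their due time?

SPT (increasing processing time): #116 #144 #130 #102 #123 #109 #137.
#116: 0→5, due 62, tardiness 0
#144: 5→11, due 51, tardiness 0
#130: 11→20, due 34, tardiness 0
#102: 20→31, due 55, tardiness 0
#123: 31→43, due 46, tardiness 0
#109: 43→57, due 67, tardiness 0
#137: 57→72, due 41, tardiness 31
Late repairs: 1.

1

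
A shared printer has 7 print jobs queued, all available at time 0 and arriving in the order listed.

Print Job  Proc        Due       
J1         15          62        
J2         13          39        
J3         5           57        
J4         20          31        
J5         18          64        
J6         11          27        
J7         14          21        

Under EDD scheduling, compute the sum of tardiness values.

87

EDD (increasing due date): J7 J6 J4 J2 J3 J1 J5.
J7: 0→14, due 21, tardiness 0
J6: 14→25, due 27, tardiness 0
J4: 25→45, due 31, tardiness 14
J2: 45→58, due 39, tardiness 19
J3: 58→63, due 57, tardiness 6
J1: 63→78, due 62, tardiness 16
J5: 78→96, due 64, tardiness 32
Sum = 0+0+14+19+6+16+32 = 87.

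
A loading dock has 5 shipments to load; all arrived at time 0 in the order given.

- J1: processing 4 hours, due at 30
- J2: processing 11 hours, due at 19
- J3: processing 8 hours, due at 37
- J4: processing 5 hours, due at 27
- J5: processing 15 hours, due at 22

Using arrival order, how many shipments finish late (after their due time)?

2

FIFO (arrival order): J1 J2 J3 J4 J5.
J1: 0→4, due 30, tardiness 0
J2: 4→15, due 19, tardiness 0
J3: 15→23, due 37, tardiness 0
J4: 23→28, due 27, tardiness 1
J5: 28→43, due 22, tardiness 21
Late shipments: 2.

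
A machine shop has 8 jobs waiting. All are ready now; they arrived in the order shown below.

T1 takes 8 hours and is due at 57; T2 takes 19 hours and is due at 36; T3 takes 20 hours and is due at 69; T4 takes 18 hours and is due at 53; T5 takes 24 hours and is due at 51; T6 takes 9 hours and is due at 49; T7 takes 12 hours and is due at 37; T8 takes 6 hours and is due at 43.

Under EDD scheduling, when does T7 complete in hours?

31

EDD (increasing due date): T2 T7 T8 T6 T5 T4 T1 T3.
T2: 0→19
T7: 19→31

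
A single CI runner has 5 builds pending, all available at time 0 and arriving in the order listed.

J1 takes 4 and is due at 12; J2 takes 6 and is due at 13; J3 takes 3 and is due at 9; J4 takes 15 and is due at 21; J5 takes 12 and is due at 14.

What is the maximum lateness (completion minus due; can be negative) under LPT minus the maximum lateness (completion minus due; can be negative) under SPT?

LPT (decreasing processing time): J4 J5 J2 J1 J3.
J4: 0→15, due 21, lateness -6
J5: 15→27, due 14, lateness 13
J2: 27→33, due 13, lateness 20
J1: 33→37, due 12, lateness 25
J3: 37→40, due 9, lateness 31
Maximum = 31.
SPT (increasing processing time): J3 J1 J2 J5 J4.
J3: 0→3, due 9, lateness -6
J1: 3→7, due 12, lateness -5
J2: 7→13, due 13, lateness 0
J5: 13→25, due 14, lateness 11
J4: 25→40, due 21, lateness 19
Maximum = 19.
Difference = 31 − 19 = 12.

12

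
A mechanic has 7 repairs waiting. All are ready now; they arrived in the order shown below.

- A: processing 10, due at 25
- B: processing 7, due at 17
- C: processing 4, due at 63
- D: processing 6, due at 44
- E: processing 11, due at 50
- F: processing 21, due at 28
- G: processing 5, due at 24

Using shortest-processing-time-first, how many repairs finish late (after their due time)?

3

SPT (increasing processing time): C G D B A E F.
C: 0→4, due 63, tardiness 0
G: 4→9, due 24, tardiness 0
D: 9→15, due 44, tardiness 0
B: 15→22, due 17, tardiness 5
A: 22→32, due 25, tardiness 7
E: 32→43, due 50, tardiness 0
F: 43→64, due 28, tardiness 36
Late repairs: 3.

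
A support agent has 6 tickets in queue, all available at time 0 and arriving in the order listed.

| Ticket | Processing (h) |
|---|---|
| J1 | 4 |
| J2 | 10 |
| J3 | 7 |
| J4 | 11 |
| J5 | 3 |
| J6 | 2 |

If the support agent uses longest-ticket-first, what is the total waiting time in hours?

127

LPT (decreasing processing time): J4 J2 J3 J1 J5 J6.
J4: waits 0, runs 0→11
J2: waits 11, runs 11→21
J3: waits 21, runs 21→28
J1: waits 28, runs 28→32
J5: waits 32, runs 32→35
J6: waits 35, runs 35→37
Sum = 0+11+21+28+32+35 = 127.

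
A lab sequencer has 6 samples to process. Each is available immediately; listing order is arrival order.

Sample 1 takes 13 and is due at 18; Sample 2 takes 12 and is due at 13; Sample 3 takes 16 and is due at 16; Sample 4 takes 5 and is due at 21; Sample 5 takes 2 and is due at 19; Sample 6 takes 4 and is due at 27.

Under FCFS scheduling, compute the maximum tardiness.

FIFO (arrival order): Sample 1 Sample 2 Sample 3 Sample 4 Sample 5 Sample 6.
Sample 1: 0→13, due 18, tardiness 0
Sample 2: 13→25, due 13, tardiness 12
Sample 3: 25→41, due 16, tardiness 25
Sample 4: 41→46, due 21, tardiness 25
Sample 5: 46→48, due 19, tardiness 29
Sample 6: 48→52, due 27, tardiness 25
Maximum = 29.

29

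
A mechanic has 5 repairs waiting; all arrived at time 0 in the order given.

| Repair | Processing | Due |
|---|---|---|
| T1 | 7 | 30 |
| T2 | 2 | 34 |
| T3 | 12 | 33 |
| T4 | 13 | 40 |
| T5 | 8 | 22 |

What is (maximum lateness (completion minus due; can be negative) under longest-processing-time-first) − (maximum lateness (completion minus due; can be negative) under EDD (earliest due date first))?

9

LPT (decreasing processing time): T4 T3 T5 T1 T2.
T4: 0→13, due 40, lateness -27
T3: 13→25, due 33, lateness -8
T5: 25→33, due 22, lateness 11
T1: 33→40, due 30, lateness 10
T2: 40→42, due 34, lateness 8
Maximum = 11.
EDD (increasing due date): T5 T1 T3 T2 T4.
T5: 0→8, due 22, lateness -14
T1: 8→15, due 30, lateness -15
T3: 15→27, due 33, lateness -6
T2: 27→29, due 34, lateness -5
T4: 29→42, due 40, lateness 2
Maximum = 2.
Difference = 11 − 2 = 9.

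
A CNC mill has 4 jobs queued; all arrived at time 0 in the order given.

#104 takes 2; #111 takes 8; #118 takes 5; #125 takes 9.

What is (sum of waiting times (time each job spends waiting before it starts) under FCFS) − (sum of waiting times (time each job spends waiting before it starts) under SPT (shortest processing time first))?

FIFO (arrival order): #104 #111 #118 #125.
#104: waits 0, runs 0→2
#111: waits 2, runs 2→10
#118: waits 10, runs 10→15
#125: waits 15, runs 15→24
Sum = 0+2+10+15 = 27.
SPT (increasing processing time): #104 #118 #111 #125.
#104: waits 0, runs 0→2
#118: waits 2, runs 2→7
#111: waits 7, runs 7→15
#125: waits 15, runs 15→24
Sum = 0+2+7+15 = 24.
Difference = 27 − 24 = 3.

3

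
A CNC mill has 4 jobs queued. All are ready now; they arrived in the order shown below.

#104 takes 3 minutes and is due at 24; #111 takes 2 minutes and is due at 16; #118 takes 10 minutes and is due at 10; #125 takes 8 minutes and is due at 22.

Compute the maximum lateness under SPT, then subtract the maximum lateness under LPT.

SPT (increasing processing time): #111 #104 #125 #118.
#111: 0→2, due 16, lateness -14
#104: 2→5, due 24, lateness -19
#125: 5→13, due 22, lateness -9
#118: 13→23, due 10, lateness 13
Maximum = 13.
LPT (decreasing processing time): #118 #125 #104 #111.
#118: 0→10, due 10, lateness 0
#125: 10→18, due 22, lateness -4
#104: 18→21, due 24, lateness -3
#111: 21→23, due 16, lateness 7
Maximum = 7.
Difference = 13 − 7 = 6.

6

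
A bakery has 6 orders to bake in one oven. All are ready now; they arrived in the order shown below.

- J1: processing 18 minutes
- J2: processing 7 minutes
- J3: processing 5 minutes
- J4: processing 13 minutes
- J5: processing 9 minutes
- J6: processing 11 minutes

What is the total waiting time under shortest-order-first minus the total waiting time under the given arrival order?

SPT (increasing processing time): J3 J2 J5 J6 J4 J1.
J3: waits 0, runs 0→5
J2: waits 5, runs 5→12
J5: waits 12, runs 12→21
J6: waits 21, runs 21→32
J4: waits 32, runs 32→45
J1: waits 45, runs 45→63
Sum = 0+5+12+21+32+45 = 115.
FIFO (arrival order): J1 J2 J3 J4 J5 J6.
J1: waits 0, runs 0→18
J2: waits 18, runs 18→25
J3: waits 25, runs 25→30
J4: waits 30, runs 30→43
J5: waits 43, runs 43→52
J6: waits 52, runs 52→63
Sum = 0+18+25+30+43+52 = 168.
Difference = 115 − 168 = -53.

-53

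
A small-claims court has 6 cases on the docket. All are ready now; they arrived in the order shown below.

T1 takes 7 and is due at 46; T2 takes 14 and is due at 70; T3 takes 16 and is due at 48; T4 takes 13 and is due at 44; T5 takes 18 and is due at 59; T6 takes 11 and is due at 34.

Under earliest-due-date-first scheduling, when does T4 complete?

24

EDD (increasing due date): T6 T4 T1 T3 T5 T2.
T6: 0→11
T4: 11→24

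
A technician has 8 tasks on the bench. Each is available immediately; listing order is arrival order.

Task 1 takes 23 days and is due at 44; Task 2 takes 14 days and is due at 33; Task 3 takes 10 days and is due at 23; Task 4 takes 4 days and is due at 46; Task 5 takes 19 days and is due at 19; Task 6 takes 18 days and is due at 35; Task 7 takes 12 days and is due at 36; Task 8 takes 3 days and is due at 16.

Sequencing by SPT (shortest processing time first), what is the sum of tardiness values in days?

SPT (increasing processing time): Task 8 Task 4 Task 3 Task 7 Task 2 Task 6 Task 5 Task 1.
Task 8: 0→3, due 16, tardiness 0
Task 4: 3→7, due 46, tardiness 0
Task 3: 7→17, due 23, tardiness 0
Task 7: 17→29, due 36, tardiness 0
Task 2: 29→43, due 33, tardiness 10
Task 6: 43→61, due 35, tardiness 26
Task 5: 61→80, due 19, tardiness 61
Task 1: 80→103, due 44, tardiness 59
Sum = 0+0+0+0+10+26+61+59 = 156.

156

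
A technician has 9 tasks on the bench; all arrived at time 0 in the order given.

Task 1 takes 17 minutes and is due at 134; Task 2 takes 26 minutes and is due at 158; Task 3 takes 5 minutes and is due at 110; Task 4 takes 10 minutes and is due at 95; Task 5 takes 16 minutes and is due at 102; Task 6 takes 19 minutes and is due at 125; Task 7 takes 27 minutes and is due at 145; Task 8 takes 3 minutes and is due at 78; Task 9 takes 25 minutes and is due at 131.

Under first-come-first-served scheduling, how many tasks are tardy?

FIFO (arrival order): Task 1 Task 2 Task 3 Task 4 Task 5 Task 6 Task 7 Task 8 Task 9.
Task 1: 0→17, due 134, tardiness 0
Task 2: 17→43, due 158, tardiness 0
Task 3: 43→48, due 110, tardiness 0
Task 4: 48→58, due 95, tardiness 0
Task 5: 58→74, due 102, tardiness 0
Task 6: 74→93, due 125, tardiness 0
Task 7: 93→120, due 145, tardiness 0
Task 8: 120→123, due 78, tardiness 45
Task 9: 123→148, due 131, tardiness 17
Late tasks: 2.

2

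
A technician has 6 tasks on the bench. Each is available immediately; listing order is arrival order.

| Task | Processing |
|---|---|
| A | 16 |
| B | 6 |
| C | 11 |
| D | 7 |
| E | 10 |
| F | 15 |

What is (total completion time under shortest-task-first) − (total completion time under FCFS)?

SPT (increasing processing time): B D E C F A.
B: 0→6
D: 6→13
E: 13→23
C: 23→34
F: 34→49
A: 49→65
Sum = 6+13+23+34+49+65 = 190.
FIFO (arrival order): A B C D E F.
A: 0→16
B: 16→22
C: 22→33
D: 33→40
E: 40→50
F: 50→65
Sum = 16+22+33+40+50+65 = 226.
Difference = 190 − 226 = -36.

-36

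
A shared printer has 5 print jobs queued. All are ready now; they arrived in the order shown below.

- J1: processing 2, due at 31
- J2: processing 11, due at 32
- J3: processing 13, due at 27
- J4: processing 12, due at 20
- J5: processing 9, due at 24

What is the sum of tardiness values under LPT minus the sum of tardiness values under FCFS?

LPT (decreasing processing time): J3 J4 J2 J5 J1.
J3: 0→13, due 27, tardiness 0
J4: 13→25, due 20, tardiness 5
J2: 25→36, due 32, tardiness 4
J5: 36→45, due 24, tardiness 21
J1: 45→47, due 31, tardiness 16
Sum = 0+5+4+21+16 = 46.
FIFO (arrival order): J1 J2 J3 J4 J5.
J1: 0→2, due 31, tardiness 0
J2: 2→13, due 32, tardiness 0
J3: 13→26, due 27, tardiness 0
J4: 26→38, due 20, tardiness 18
J5: 38→47, due 24, tardiness 23
Sum = 0+0+0+18+23 = 41.
Difference = 46 − 41 = 5.

5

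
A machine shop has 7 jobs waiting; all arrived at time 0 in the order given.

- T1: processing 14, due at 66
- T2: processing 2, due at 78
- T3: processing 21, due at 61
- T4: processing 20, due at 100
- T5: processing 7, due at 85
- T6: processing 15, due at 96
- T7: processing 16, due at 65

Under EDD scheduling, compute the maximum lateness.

EDD (increasing due date): T3 T7 T1 T2 T5 T6 T4.
T3: 0→21, due 61, lateness -40
T7: 21→37, due 65, lateness -28
T1: 37→51, due 66, lateness -15
T2: 51→53, due 78, lateness -25
T5: 53→60, due 85, lateness -25
T6: 60→75, due 96, lateness -21
T4: 75→95, due 100, lateness -5
Maximum = -5.

-5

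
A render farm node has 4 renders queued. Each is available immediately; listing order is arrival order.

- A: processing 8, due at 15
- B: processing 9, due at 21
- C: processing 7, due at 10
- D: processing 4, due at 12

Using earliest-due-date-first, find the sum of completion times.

65

EDD (increasing due date): C D A B.
C: 0→7
D: 7→11
A: 11→19
B: 19→28
Sum = 7+11+19+28 = 65.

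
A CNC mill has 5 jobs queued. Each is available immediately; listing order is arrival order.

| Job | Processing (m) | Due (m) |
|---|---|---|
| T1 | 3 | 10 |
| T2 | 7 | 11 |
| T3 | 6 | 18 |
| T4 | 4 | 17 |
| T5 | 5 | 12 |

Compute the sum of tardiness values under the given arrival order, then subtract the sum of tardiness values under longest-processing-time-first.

FIFO (arrival order): T1 T2 T3 T4 T5.
T1: 0→3, due 10, tardiness 0
T2: 3→10, due 11, tardiness 0
T3: 10→16, due 18, tardiness 0
T4: 16→20, due 17, tardiness 3
T5: 20→25, due 12, tardiness 13
Sum = 0+0+0+3+13 = 16.
LPT (decreasing processing time): T2 T3 T5 T4 T1.
T2: 0→7, due 11, tardiness 0
T3: 7→13, due 18, tardiness 0
T5: 13→18, due 12, tardiness 6
T4: 18→22, due 17, tardiness 5
T1: 22→25, due 10, tardiness 15
Sum = 0+0+6+5+15 = 26.
Difference = 16 − 26 = -10.

-10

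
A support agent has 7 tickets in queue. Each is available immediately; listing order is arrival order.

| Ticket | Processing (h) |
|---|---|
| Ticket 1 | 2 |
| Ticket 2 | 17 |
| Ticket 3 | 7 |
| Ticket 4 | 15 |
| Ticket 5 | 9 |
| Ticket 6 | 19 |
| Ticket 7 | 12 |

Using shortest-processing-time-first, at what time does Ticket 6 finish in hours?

SPT (increasing processing time): Ticket 1 Ticket 3 Ticket 5 Ticket 7 Ticket 4 Ticket 2 Ticket 6.
Ticket 1: 0→2
Ticket 3: 2→9
Ticket 5: 9→18
Ticket 7: 18→30
Ticket 4: 30→45
Ticket 2: 45→62
Ticket 6: 62→81

81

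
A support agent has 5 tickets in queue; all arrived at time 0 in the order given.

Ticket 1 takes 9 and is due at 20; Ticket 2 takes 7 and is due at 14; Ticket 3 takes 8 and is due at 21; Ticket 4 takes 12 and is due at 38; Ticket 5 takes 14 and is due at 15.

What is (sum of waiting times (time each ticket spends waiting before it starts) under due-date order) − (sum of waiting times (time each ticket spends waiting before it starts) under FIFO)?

11

EDD (increasing due date): Ticket 2 Ticket 5 Ticket 1 Ticket 3 Ticket 4.
Ticket 2: waits 0, runs 0→7
Ticket 5: waits 7, runs 7→21
Ticket 1: waits 21, runs 21→30
Ticket 3: waits 30, runs 30→38
Ticket 4: waits 38, runs 38→50
Sum = 0+7+21+30+38 = 96.
FIFO (arrival order): Ticket 1 Ticket 2 Ticket 3 Ticket 4 Ticket 5.
Ticket 1: waits 0, runs 0→9
Ticket 2: waits 9, runs 9→16
Ticket 3: waits 16, runs 16→24
Ticket 4: waits 24, runs 24→36
Ticket 5: waits 36, runs 36→50
Sum = 0+9+16+24+36 = 85.
Difference = 96 − 85 = 11.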